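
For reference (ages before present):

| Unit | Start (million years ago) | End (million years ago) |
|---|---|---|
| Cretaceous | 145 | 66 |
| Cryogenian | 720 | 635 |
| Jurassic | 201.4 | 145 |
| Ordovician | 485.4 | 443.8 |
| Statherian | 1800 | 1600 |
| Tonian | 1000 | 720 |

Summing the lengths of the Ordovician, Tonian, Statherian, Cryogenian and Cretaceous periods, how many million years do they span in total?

Duration is start − end for each: (485.4 − 443.8) + (1000 − 720) + (1800 − 1600) + (720 − 635) + (145 − 66).
That is 41.6 + 280 + 200 + 85 + 79, which totals 685.6 million years.

685.6 million years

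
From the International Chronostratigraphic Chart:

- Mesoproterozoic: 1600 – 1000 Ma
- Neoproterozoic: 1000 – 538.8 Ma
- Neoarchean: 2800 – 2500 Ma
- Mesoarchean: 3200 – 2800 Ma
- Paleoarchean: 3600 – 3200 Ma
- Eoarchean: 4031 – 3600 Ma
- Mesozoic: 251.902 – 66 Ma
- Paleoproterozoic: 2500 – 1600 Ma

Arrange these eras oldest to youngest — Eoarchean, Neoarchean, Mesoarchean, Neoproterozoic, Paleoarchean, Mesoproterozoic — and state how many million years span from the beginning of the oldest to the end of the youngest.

Eoarchean → Paleoarchean → Mesoarchean → Neoarchean → Mesoproterozoic → Neoproterozoic; total span 3492.2 Myr

Start ages (Ma): Eoarchean 4031, Paleoarchean 3600, Mesoarchean 3200, Neoarchean 2800, Mesoproterozoic 1600, Neoproterozoic 1000.
Ordered oldest to youngest: Eoarchean, Paleoarchean, Mesoarchean, Neoarchean, Mesoproterozoic, Neoproterozoic.
Span = 4031 − 538.8 = 3492.2 Myr.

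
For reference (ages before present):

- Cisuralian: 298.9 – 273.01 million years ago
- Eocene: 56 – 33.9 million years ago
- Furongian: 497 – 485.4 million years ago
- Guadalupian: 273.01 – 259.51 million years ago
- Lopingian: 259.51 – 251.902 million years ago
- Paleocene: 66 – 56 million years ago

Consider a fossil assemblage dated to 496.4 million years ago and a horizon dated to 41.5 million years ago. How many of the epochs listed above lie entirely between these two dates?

496.4 Ma sits inside the Furongian (497–485.4) and 41.5 Ma inside the Eocene (56–33.9); neither of those is wholly between the two dates.
The listed epochs lying completely between them are Cisuralian, Guadalupian, Lopingian, Paleocene — 4 in all.

4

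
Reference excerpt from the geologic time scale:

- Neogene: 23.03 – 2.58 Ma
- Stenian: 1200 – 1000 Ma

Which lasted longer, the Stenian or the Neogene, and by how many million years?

Stenian, by 179.55 million years

Stenian: 1200 − 1000 = 200 Myr.
Neogene: 23.03 − 2.58 = 20.45 Myr.
Difference: 200 − 20.45 = 179.55 Myr, so the Stenian was longer.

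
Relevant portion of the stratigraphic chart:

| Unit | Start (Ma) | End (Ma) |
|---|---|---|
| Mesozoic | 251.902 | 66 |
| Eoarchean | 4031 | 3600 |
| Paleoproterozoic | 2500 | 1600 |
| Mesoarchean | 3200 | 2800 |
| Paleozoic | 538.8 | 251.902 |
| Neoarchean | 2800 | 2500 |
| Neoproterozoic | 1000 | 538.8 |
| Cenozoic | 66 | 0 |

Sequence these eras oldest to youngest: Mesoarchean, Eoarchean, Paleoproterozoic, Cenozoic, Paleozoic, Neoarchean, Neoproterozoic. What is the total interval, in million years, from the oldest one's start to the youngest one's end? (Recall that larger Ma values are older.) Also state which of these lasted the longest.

From the excerpt: Mesoarchean 3200–2800; Eoarchean 4031–3600; Paleoproterozoic 2500–1600; Cenozoic 66–0; Paleozoic 538.8–251.902; Neoarchean 2800–2500; Neoproterozoic 1000–538.8 (Ma).
Larger Ma is earlier, so the oldest is Eoarchean and the youngest is Cenozoic; oldest to youngest: Eoarchean, Mesoarchean, Neoarchean, Paleoproterozoic, Neoproterozoic, Paleozoic, Cenozoic.
Oldest start 4031 minus youngest end 0 gives 4031 Myr overall.
Individual lengths (start − end): Paleoproterozoic 900; Paleozoic 286.898; Neoarchean 300; Cenozoic 66; Neoproterozoic 461.2; Mesoarchean 400; Eoarchean 431. The largest is Paleoproterozoic at 900 Myr.

Eoarchean → Mesoarchean → Neoarchean → Paleoproterozoic → Neoproterozoic → Paleozoic → Cenozoic; total span 4031 Myr; longest is Paleoproterozoic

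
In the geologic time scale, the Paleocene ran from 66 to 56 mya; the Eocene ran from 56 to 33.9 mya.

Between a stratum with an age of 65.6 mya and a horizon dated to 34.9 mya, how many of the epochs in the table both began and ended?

0

Checking each listed span, none has both start < 65.6 Ma and end > 34.9 Ma — every epoch straddles one of the two dates or lies outside them — so the count is 0.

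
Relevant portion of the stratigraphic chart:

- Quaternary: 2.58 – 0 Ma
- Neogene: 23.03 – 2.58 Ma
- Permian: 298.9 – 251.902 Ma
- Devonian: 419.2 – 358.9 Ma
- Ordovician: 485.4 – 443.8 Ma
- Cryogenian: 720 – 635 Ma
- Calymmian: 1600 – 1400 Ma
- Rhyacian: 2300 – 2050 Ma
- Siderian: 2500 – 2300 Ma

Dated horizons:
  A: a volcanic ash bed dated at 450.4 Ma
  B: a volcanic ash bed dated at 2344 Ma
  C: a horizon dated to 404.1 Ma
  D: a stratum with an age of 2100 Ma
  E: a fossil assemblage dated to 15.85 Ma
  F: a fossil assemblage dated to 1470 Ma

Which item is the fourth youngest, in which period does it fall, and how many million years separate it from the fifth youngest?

Sorted youngest-first by Ma: E (15.85), C (404.1), A (450.4), F (1470), D (2100), B (2344).
The fourth youngest is F at 1470 Ma, which lies in 1600–1400 Ma: the Calymmian.
The fifth youngest is D at 2100 Ma; separation = |1470 − 2100| = 630 Myr.

F, in the Calymmian; 630 million years to D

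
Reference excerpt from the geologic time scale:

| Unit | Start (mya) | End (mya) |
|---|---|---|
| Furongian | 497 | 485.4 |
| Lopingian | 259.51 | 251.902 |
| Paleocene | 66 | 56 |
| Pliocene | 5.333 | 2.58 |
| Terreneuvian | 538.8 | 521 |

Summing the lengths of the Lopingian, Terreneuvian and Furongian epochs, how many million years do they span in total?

37.008 million years

Duration is start − end for each: (259.51 − 251.902) + (538.8 − 521) + (497 − 485.4).
That is 7.608 + 17.8 + 11.6, which totals 37.008 million years.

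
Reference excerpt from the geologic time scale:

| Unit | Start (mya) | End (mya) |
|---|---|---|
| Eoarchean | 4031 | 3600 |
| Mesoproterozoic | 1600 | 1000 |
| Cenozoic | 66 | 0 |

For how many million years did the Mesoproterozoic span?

600 million years

1600 − 1000 = 600 million years.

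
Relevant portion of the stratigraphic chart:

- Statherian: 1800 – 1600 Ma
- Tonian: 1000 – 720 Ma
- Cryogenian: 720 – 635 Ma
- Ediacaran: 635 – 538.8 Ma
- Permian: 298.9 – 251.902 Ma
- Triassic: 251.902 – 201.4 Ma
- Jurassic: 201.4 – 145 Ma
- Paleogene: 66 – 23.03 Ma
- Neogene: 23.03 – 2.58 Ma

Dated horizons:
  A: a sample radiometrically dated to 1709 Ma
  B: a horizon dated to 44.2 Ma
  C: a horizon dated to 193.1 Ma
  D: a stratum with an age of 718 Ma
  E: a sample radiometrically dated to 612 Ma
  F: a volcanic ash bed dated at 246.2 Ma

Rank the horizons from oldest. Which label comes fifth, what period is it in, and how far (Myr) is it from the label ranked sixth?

Sorted oldest-first by Ma: A (1709), D (718), E (612), F (246.2), C (193.1), B (44.2).
The fifth oldest is C at 193.1 Ma, which lies in 201.4–145 Ma: the Jurassic.
The sixth oldest is B at 44.2 Ma; separation = |193.1 − 44.2| = 148.9 Myr.

C, in the Jurassic; 148.9 million years to B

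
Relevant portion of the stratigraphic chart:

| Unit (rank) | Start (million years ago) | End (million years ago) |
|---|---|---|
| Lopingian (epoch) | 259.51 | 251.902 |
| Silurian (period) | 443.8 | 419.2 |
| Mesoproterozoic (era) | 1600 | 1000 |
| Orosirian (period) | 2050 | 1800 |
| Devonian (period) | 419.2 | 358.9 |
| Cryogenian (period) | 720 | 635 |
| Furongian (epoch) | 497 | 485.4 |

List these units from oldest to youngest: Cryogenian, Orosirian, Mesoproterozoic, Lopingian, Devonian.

Orosirian, then Mesoproterozoic, then Cryogenian, then Devonian, then Lopingian

Read off each span (Ma): Cryogenian 720–635; Orosirian 2050–1800; Mesoproterozoic 1600–1000; Lopingian 259.51–251.902; Devonian 419.2–358.9.
Larger Ma is older, so oldest→youngest is Orosirian, Mesoproterozoic, Cryogenian, Devonian, Lopingian.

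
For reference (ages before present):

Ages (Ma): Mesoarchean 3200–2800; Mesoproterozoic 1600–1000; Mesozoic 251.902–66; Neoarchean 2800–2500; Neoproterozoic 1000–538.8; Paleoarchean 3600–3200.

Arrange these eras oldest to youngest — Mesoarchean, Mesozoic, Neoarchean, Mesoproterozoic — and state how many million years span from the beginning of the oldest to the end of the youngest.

From the excerpt: Mesoarchean 3200–2800; Mesozoic 251.902–66; Neoarchean 2800–2500; Mesoproterozoic 1600–1000 (Ma).
Larger Ma is earlier, so the oldest is Mesoarchean and the youngest is Mesozoic; oldest to youngest: Mesoarchean, Neoarchean, Mesoproterozoic, Mesozoic.
Oldest start 3200 minus youngest end 66 gives 3134 Myr overall.

Mesoarchean, Neoarchean, Mesoproterozoic, Mesozoic; total span 3134 Myr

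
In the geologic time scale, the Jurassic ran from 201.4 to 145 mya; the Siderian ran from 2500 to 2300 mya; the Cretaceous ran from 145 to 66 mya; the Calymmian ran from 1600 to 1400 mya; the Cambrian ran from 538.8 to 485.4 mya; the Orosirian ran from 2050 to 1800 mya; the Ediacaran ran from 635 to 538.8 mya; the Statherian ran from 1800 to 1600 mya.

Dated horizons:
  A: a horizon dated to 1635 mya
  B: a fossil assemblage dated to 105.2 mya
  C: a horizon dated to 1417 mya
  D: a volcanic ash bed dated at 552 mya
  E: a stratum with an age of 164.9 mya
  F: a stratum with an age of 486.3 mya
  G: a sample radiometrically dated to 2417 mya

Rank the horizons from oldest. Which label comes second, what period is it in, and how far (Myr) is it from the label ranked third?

A, in the Statherian; 218 million years to C

Larger Ma means older, so oldest first: G 2417 > A 1635 > C 1417 > D 552 > F 486.3 > E 164.9 > B 105.2.
Counting 2 along gives A (1635 Ma); the excerpt puts that inside the Statherian, 1800–1600 Ma.
Next in line is C (1417 Ma), and 1635 − 1417 = 218 Myr.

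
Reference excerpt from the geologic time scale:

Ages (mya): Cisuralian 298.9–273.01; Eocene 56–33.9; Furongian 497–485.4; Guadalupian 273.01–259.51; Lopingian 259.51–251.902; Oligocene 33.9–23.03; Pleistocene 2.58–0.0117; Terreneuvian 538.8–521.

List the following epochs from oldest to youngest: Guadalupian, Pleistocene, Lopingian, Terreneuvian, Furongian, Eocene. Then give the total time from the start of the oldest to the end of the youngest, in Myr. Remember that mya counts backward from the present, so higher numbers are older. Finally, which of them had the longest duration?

Start ages (Ma): Terreneuvian 538.8, Furongian 497, Guadalupian 273.01, Lopingian 259.51, Eocene 56, Pleistocene 2.58.
Ordered oldest to youngest: Terreneuvian, Furongian, Guadalupian, Lopingian, Eocene, Pleistocene.
Span = 538.8 − 0.0117 = 538.7883 Myr.
Durations: Guadalupian 13.5, Furongian 11.6, Pleistocene 2.5683, Lopingian 7.608, Terreneuvian 17.8, Eocene 22.1 → longest is Eocene (22.1 Myr).

Terreneuvian → Furongian → Guadalupian → Lopingian → Eocene → Pleistocene; total span 538.7883 Myr; longest is Eocene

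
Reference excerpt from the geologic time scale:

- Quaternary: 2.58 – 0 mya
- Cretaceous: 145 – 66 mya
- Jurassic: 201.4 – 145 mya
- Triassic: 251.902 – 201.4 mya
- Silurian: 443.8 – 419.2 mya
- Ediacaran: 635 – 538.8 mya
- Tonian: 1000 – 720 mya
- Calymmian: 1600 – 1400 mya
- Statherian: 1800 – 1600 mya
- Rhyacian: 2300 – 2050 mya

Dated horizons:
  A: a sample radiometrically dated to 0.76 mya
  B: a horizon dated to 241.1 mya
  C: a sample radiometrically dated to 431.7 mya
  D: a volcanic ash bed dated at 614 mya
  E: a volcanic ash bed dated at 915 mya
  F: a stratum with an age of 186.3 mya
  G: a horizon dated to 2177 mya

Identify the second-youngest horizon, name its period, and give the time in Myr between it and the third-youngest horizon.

Smaller Ma means younger, so youngest first: A 0.76 < F 186.3 < B 241.1 < C 431.7 < D 614 < E 915 < G 2177.
Counting 2 along gives F (186.3 Ma); the excerpt puts that inside the Jurassic, 201.4–145 Ma.
Next in line is B (241.1 Ma), and 241.1 − 186.3 = 54.8 Myr.

F, in the Jurassic; 54.8 million years to B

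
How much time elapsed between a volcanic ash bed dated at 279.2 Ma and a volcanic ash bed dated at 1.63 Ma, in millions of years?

279.2 − 1.63 = 277.57 million years.

277.57 million years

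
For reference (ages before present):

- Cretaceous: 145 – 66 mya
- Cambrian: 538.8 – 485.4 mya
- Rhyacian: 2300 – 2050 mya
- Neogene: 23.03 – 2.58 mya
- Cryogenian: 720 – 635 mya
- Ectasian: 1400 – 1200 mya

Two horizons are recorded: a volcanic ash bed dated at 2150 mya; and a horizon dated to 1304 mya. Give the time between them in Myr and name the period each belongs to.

Elapsed time: 2150 − 1304 = 846 Myr.
2150 Ma lies within 2300–2050 Ma: Rhyacian.
1304 Ma lies within 1400–1200 Ma: Ectasian.

846 million years apart; the first in the Rhyacian, the second in the Ectasian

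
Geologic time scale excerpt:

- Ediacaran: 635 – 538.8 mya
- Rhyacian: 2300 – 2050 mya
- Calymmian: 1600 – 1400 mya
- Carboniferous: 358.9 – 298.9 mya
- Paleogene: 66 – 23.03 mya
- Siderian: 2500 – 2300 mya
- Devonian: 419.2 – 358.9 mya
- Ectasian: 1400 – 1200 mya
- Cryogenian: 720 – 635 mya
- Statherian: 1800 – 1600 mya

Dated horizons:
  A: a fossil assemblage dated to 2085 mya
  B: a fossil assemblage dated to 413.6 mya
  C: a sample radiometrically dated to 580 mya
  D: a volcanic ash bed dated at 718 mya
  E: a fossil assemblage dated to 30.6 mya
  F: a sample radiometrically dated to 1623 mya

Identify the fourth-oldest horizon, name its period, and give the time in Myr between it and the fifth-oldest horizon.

Larger Ma means older, so oldest first: A 2085 > F 1623 > D 718 > C 580 > B 413.6 > E 30.6.
Counting 4 along gives C (580 Ma); the excerpt puts that inside the Ediacaran, 635–538.8 Ma.
Next in line is B (413.6 Ma), and 580 − 413.6 = 166.4 Myr.

C, in the Ediacaran; 166.4 million years to B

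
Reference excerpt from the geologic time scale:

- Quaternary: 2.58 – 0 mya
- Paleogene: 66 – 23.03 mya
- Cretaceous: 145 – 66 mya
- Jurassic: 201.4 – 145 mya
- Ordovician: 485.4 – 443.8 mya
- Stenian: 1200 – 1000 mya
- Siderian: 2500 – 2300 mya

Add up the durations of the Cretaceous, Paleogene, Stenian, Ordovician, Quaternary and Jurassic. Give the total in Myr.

422.55 million years

Each duration: Cretaceous = 79; Paleogene = 42.97; Stenian = 200; Ordovician = 41.6; Quaternary = 2.58; Jurassic = 56.4.
Sum: 79 + 42.97 + 200 + 41.6 + 2.58 + 56.4 = 422.55 Myr.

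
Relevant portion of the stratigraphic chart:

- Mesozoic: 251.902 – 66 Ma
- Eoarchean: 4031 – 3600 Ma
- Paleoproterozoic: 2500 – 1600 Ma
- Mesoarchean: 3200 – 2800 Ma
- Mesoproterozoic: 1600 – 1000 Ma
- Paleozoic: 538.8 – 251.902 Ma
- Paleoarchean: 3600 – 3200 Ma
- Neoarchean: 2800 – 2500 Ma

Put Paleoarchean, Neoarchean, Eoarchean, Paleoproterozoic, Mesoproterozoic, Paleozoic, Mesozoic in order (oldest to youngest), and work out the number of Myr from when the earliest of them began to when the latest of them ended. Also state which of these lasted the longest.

Eoarchean → Paleoarchean → Neoarchean → Paleoproterozoic → Mesoproterozoic → Paleozoic → Mesozoic; total span 3965 Myr; longest is Paleoproterozoic

Start ages (Ma): Eoarchean 4031, Paleoarchean 3600, Neoarchean 2800, Paleoproterozoic 2500, Mesoproterozoic 1600, Paleozoic 538.8, Mesozoic 251.902.
Ordered oldest to youngest: Eoarchean, Paleoarchean, Neoarchean, Paleoproterozoic, Mesoproterozoic, Paleozoic, Mesozoic.
Span = 4031 − 66 = 3965 Myr.
Durations: Neoarchean 300, Paleoarchean 400, Mesozoic 185.902, Eoarchean 431, Paleozoic 286.898, Paleoproterozoic 900, Mesoproterozoic 600 → longest is Paleoproterozoic (900 Myr).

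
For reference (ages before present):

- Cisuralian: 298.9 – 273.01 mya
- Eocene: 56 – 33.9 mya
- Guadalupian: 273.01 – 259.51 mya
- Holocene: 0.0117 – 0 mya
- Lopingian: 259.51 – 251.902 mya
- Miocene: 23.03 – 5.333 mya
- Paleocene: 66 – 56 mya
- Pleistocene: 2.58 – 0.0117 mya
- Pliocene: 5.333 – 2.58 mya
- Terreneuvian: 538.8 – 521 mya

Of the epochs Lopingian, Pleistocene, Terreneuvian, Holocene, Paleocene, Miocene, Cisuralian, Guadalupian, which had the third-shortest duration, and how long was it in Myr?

Lopingian, 7.608 million years

Durations: Lopingian 7.608; Pleistocene 2.5683; Terreneuvian 17.8; Holocene 0.0117; Paleocene 10; Miocene 17.697; Cisuralian 25.89; Guadalupian 13.5 Myr.
Sorted shortest-first: Holocene (0.0117), Pleistocene (2.5683), Lopingian (7.608), Paleocene (10), Guadalupian (13.5), Miocene (17.697), Terreneuvian (17.8), Cisuralian (25.89).
The third shortest is Lopingian at 7.608 Myr.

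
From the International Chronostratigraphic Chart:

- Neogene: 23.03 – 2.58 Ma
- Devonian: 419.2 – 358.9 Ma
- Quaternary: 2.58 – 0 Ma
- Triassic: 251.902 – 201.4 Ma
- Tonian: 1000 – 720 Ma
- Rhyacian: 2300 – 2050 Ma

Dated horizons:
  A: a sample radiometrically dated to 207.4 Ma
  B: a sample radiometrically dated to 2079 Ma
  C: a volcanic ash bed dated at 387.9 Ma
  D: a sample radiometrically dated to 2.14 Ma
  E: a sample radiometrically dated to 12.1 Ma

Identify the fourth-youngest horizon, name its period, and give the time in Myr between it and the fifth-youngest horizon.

C, in the Devonian; 1691.1 million years to B

Sorted youngest-first by Ma: D (2.14), E (12.1), A (207.4), C (387.9), B (2079).
The fourth youngest is C at 387.9 Ma, which lies in 419.2–358.9 Ma: the Devonian.
The fifth youngest is B at 2079 Ma; separation = |387.9 − 2079| = 1691.1 Myr.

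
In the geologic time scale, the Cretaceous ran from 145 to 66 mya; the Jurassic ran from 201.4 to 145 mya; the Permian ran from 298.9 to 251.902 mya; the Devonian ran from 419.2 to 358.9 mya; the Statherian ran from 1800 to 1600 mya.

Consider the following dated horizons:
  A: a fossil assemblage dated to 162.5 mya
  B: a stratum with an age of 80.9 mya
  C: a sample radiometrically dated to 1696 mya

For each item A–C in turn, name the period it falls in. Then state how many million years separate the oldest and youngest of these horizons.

A — Jurassic; B — Cretaceous; C — Statherian; span 1615.1 million years

Match each age against the start–end ranges in the excerpt: A = 162.5 Ma → Jurassic (201.4–145); B = 80.9 Ma → Cretaceous (145–66); C = 1696 Ma → Statherian (1800–1600).
The largest age is 1696 Ma and the smallest is 80.9 Ma; their difference is 1615.1 Myr.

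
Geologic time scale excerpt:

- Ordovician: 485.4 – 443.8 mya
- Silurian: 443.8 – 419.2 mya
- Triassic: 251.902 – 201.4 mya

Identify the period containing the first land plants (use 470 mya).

470 Ma lies between 485.4 and 443.8 Ma, so it falls in the Ordovician.

Ordovician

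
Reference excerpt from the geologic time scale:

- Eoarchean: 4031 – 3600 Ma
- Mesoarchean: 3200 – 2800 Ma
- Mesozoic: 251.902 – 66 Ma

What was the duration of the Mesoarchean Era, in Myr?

3200 − 2800 = 400 million years.

400 million years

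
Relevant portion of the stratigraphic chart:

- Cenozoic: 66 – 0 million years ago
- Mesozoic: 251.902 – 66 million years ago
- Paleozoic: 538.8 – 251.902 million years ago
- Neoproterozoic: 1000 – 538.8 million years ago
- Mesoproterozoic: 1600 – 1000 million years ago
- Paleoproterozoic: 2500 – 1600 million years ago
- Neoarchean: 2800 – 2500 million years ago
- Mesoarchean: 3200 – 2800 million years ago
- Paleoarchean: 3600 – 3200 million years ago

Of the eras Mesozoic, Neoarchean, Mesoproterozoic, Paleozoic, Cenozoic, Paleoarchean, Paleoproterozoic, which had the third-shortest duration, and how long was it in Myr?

Durations: Mesozoic 185.902; Neoarchean 300; Mesoproterozoic 600; Paleozoic 286.898; Cenozoic 66; Paleoarchean 400; Paleoproterozoic 900 Myr.
Sorted shortest-first: Cenozoic (66), Mesozoic (185.902), Paleozoic (286.898), Neoarchean (300), Paleoarchean (400), Mesoproterozoic (600), Paleoproterozoic (900).
The third shortest is Paleozoic at 286.898 Myr.

Paleozoic, 286.898 million years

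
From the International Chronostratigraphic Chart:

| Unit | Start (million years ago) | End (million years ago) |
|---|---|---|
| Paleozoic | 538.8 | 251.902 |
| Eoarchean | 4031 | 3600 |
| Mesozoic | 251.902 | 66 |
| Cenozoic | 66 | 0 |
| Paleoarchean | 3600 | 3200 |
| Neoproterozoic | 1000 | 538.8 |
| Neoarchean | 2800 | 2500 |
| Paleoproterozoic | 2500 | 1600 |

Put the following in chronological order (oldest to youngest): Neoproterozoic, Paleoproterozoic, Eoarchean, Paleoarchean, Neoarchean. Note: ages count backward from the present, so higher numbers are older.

Eoarchean, Paleoarchean, Neoarchean, Paleoproterozoic, Neoproterozoic

Sorting by start age (descending Ma, since larger Ma = older): Eoarchean start 4031, Paleoarchean start 3600, Neoarchean start 2800, Paleoproterozoic start 2500, Neoproterozoic start 1000.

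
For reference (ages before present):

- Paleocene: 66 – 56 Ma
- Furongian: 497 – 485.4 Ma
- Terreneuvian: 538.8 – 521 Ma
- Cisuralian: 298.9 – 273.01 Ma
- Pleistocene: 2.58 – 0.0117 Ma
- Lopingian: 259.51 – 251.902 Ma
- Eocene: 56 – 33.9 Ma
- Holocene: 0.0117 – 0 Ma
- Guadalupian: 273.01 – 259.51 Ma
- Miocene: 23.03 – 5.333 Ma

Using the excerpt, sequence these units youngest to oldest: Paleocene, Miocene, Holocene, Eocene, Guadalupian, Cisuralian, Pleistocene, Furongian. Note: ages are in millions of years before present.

Read off each span (Ma): Paleocene 66–56; Miocene 23.03–5.333; Holocene 0.0117–0; Eocene 56–33.9; Guadalupian 273.01–259.51; Cisuralian 298.9–273.01; Pleistocene 2.58–0.0117; Furongian 497–485.4.
Larger Ma is older, so oldest→youngest is Furongian, Cisuralian, Guadalupian, Paleocene, Eocene, Miocene, Pleistocene, Holocene; reverse it for youngest→oldest.

Holocene, Pleistocene, Miocene, Eocene, Paleocene, Guadalupian, Cisuralian, Furongian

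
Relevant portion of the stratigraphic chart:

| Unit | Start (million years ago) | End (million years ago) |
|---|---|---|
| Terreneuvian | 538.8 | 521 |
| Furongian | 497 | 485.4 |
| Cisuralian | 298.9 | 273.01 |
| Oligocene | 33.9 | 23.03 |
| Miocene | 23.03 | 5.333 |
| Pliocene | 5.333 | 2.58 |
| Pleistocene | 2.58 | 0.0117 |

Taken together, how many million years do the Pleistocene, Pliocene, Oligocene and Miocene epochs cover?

Duration is start − end for each: (2.58 − 0.0117) + (5.333 − 2.58) + (33.9 − 23.03) + (23.03 − 5.333).
That is 2.5683 + 2.753 + 10.87 + 17.697, which totals 33.8883 million years.

33.8883 million years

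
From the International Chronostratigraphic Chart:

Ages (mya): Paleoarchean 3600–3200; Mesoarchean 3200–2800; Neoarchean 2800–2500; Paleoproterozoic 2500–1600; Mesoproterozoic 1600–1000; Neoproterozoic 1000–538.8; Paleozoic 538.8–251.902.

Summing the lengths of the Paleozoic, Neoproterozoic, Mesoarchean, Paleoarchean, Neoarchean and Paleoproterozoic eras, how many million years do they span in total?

Duration is start − end for each: (538.8 − 251.902) + (1000 − 538.8) + (3200 − 2800) + (3600 − 3200) + (2800 − 2500) + (2500 − 1600).
That is 286.898 + 461.2 + 400 + 400 + 300 + 900, which totals 2748.098 million years.

2748.098 million years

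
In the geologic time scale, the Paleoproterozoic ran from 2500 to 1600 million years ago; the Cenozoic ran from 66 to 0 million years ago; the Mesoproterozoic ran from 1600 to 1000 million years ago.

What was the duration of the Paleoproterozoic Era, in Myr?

900 million years

2500 − 1600 = 900 million years.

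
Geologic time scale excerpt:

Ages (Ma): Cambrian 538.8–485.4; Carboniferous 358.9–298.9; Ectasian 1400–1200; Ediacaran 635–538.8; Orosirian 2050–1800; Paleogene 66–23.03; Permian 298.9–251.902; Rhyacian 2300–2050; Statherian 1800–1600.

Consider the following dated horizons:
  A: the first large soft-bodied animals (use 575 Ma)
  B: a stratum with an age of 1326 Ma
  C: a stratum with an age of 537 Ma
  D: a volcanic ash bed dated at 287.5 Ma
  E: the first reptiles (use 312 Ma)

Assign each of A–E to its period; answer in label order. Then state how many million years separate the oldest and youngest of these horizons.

A — Ediacaran; B — Ectasian; C — Cambrian; D — Permian; E — Carboniferous; span 1038.5 million years

Match each age against the start–end ranges in the excerpt: A = 575 Ma → Ediacaran (635–538.8); B = 1326 Ma → Ectasian (1400–1200); C = 537 Ma → Cambrian (538.8–485.4); D = 287.5 Ma → Permian (298.9–251.902); E = 312 Ma → Carboniferous (358.9–298.9).
The largest age is 1326 Ma and the smallest is 287.5 Ma; their difference is 1038.5 Myr.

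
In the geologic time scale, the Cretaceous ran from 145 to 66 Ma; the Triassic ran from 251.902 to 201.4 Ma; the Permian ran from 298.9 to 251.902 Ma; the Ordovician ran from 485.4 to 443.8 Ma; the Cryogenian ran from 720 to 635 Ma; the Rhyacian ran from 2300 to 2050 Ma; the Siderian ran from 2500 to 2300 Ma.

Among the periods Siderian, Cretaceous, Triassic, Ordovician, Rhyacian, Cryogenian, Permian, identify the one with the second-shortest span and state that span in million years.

Permian, 46.998 million years

Durations: Siderian 200; Cretaceous 79; Triassic 50.502; Ordovician 41.6; Rhyacian 250; Cryogenian 85; Permian 46.998 Myr.
Sorted shortest-first: Ordovician (41.6), Permian (46.998), Triassic (50.502), Cretaceous (79), Cryogenian (85), Siderian (200), Rhyacian (250).
The second shortest is Permian at 46.998 Myr.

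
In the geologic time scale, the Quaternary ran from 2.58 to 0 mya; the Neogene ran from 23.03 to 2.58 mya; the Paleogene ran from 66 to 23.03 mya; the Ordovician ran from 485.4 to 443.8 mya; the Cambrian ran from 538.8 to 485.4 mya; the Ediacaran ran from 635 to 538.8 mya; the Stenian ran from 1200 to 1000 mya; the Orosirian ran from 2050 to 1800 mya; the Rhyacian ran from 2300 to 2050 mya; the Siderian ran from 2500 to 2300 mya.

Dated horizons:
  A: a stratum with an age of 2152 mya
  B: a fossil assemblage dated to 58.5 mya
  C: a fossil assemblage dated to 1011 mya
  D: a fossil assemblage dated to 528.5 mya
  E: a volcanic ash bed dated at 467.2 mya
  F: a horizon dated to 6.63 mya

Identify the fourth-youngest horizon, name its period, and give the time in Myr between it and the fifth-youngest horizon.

Sorted youngest-first by Ma: F (6.63), B (58.5), E (467.2), D (528.5), C (1011), A (2152).
The fourth youngest is D at 528.5 Ma, which lies in 538.8–485.4 Ma: the Cambrian.
The fifth youngest is C at 1011 Ma; separation = |528.5 − 1011| = 482.5 Myr.

D, in the Cambrian; 482.5 million years to C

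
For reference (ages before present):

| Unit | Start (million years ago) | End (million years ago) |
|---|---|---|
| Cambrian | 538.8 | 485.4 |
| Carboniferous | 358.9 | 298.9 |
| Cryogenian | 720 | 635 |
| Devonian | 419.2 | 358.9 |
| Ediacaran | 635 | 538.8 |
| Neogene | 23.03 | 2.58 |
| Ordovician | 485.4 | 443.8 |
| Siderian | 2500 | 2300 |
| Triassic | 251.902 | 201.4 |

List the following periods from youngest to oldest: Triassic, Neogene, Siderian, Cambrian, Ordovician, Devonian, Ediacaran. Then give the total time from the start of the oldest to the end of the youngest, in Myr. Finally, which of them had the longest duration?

Start ages (Ma): Siderian 2500, Ediacaran 635, Cambrian 538.8, Ordovician 485.4, Devonian 419.2, Triassic 251.902, Neogene 23.03.
Ordered youngest to oldest: Neogene, Triassic, Devonian, Ordovician, Cambrian, Ediacaran, Siderian.
Span = 2500 − 2.58 = 2497.42 Myr.
Durations: Neogene 20.45, Triassic 50.502, Cambrian 53.4, Ediacaran 96.2, Devonian 60.3, Ordovician 41.6, Siderian 200 → longest is Siderian (200 Myr).

Neogene, Triassic, Devonian, Ordovician, Cambrian, Ediacaran, Siderian; total span 2497.42 Myr; longest is Siderian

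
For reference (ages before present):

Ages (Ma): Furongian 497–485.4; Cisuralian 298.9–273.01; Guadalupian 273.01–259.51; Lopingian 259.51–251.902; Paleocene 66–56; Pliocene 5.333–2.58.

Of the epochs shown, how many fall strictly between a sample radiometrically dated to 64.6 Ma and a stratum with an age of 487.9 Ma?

3

The older date is 487.9 Ma and the younger is 64.6 Ma.
Epochs with start < 487.9 and end > 64.6 Ma: Cisuralian (298.9–273.01), Guadalupian (273.01–259.51), Lopingian (259.51–251.902).
That is 3 complete epochs.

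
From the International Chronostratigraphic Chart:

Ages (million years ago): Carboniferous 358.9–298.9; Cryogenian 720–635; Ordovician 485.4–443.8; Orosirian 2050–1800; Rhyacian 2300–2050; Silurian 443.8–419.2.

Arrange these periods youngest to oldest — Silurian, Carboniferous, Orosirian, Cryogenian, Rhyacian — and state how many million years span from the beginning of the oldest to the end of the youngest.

Carboniferous, Silurian, Cryogenian, Orosirian, Rhyacian; total span 2001.1 Myr

Start ages (Ma): Rhyacian 2300, Orosirian 2050, Cryogenian 720, Silurian 443.8, Carboniferous 358.9.
Ordered youngest to oldest: Carboniferous, Silurian, Cryogenian, Orosirian, Rhyacian.
Span = 2300 − 298.9 = 2001.1 Myr.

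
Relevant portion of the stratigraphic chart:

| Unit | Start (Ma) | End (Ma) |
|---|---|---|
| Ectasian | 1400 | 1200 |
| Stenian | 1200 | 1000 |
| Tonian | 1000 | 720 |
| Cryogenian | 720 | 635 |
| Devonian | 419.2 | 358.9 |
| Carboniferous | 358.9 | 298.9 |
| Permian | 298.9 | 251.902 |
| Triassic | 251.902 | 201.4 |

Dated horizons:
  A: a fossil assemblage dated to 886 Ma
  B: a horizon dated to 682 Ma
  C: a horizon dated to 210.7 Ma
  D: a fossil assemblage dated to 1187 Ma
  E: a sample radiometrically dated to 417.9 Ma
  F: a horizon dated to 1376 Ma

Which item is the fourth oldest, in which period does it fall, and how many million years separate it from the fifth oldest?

Sorted oldest-first by Ma: F (1376), D (1187), A (886), B (682), E (417.9), C (210.7).
The fourth oldest is B at 682 Ma, which lies in 720–635 Ma: the Cryogenian.
The fifth oldest is E at 417.9 Ma; separation = |682 − 417.9| = 264.1 Myr.

B, in the Cryogenian; 264.1 million years to E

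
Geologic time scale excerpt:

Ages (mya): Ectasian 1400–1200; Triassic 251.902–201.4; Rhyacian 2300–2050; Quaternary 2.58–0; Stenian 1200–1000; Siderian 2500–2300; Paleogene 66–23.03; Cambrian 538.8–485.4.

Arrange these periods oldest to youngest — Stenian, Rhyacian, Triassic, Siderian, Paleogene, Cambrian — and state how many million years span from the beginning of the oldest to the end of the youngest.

From the excerpt: Stenian 1200–1000; Rhyacian 2300–2050; Triassic 251.902–201.4; Siderian 2500–2300; Paleogene 66–23.03; Cambrian 538.8–485.4 (Ma).
Larger Ma is earlier, so the oldest is Siderian and the youngest is Paleogene; oldest to youngest: Siderian, Rhyacian, Stenian, Cambrian, Triassic, Paleogene.
Oldest start 2500 minus youngest end 23.03 gives 2476.97 Myr overall.

Siderian, Rhyacian, Stenian, Cambrian, Triassic, Paleogene; total span 2476.97 Myr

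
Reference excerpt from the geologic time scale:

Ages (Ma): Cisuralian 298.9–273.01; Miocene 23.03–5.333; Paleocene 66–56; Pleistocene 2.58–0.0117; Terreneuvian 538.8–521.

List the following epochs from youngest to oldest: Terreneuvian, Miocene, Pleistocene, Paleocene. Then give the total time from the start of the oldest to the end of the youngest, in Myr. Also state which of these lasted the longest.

From the excerpt: Terreneuvian 538.8–521; Miocene 23.03–5.333; Pleistocene 2.58–0.0117; Paleocene 66–56 (Ma).
Larger Ma is earlier, so the oldest is Terreneuvian and the youngest is Pleistocene; youngest to oldest: Pleistocene, Miocene, Paleocene, Terreneuvian.
Oldest start 538.8 minus youngest end 0.0117 gives 538.7883 Myr overall.
Individual lengths (start − end): Pleistocene 2.5683; Miocene 17.697; Paleocene 10; Terreneuvian 17.8. The largest is Terreneuvian at 17.8 Myr.

Pleistocene, Miocene, Paleocene, Terreneuvian; total span 538.7883 Myr; longest is Terreneuvian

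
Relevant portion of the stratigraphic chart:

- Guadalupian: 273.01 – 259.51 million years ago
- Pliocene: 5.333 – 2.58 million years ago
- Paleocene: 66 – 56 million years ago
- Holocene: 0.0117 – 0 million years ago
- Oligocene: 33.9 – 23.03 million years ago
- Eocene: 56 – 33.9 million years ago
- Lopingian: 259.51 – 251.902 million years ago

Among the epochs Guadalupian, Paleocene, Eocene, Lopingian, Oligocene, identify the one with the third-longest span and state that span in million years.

Start − end for each: Guadalupian 273.01 − 259.51 = 13.5; Paleocene 66 − 56 = 10; Eocene 56 − 33.9 = 22.1; Lopingian 259.51 − 251.902 = 7.608; Oligocene 33.9 − 23.03 = 10.87.
Ranking these from longest: Eocene > Guadalupian > Oligocene > Paleocene > Lopingian.
Position 3 in that ranking is Oligocene, which lasted 10.87 Myr.

Oligocene, 10.87 million years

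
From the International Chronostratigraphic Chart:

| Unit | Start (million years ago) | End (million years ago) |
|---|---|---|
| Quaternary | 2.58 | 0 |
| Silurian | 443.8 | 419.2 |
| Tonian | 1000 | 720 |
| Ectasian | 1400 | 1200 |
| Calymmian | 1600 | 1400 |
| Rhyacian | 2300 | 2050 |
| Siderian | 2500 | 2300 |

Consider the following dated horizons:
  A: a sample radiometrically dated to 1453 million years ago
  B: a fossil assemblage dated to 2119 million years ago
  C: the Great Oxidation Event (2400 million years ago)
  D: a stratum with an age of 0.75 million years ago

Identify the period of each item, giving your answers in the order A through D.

A — Calymmian; B — Rhyacian; C — Siderian; D — Quaternary

Match each age against the start–end ranges in the excerpt: A = 1453 Ma → Calymmian (1600–1400); B = 2119 Ma → Rhyacian (2300–2050); C = 2400 Ma → Siderian (2500–2300); D = 0.75 Ma → Quaternary (2.58–0).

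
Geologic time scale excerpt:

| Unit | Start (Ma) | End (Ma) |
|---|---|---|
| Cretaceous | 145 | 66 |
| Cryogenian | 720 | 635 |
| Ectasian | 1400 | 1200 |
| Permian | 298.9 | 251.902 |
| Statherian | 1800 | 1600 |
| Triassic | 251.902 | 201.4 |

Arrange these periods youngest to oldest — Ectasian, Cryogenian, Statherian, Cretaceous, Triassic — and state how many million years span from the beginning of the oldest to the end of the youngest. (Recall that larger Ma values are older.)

Start ages (Ma): Statherian 1800, Ectasian 1400, Cryogenian 720, Triassic 251.902, Cretaceous 145.
Ordered youngest to oldest: Cretaceous, Triassic, Cryogenian, Ectasian, Statherian.
Span = 1800 − 66 = 1734 Myr.

Cretaceous → Triassic → Cryogenian → Ectasian → Statherian; total span 1734 Myr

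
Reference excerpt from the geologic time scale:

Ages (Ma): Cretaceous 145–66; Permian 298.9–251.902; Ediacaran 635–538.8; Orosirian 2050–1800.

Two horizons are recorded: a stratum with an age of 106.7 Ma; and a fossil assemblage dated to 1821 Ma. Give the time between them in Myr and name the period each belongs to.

1714.3 million years apart; the first in the Cretaceous, the second in the Orosirian

Elapsed time: 1821 − 106.7 = 1714.3 Myr.
106.7 Ma lies within 145–66 Ma: Cretaceous.
1821 Ma lies within 2050–1800 Ma: Orosirian.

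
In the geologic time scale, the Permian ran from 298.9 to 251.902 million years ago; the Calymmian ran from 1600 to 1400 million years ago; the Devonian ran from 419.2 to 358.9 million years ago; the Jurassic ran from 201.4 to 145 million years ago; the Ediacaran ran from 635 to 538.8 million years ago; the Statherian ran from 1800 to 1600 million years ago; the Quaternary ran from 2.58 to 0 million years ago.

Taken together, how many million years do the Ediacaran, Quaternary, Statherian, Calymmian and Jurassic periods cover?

555.18 million years

Each duration: Ediacaran = 96.2; Quaternary = 2.58; Statherian = 200; Calymmian = 200; Jurassic = 56.4.
Sum: 96.2 + 2.58 + 200 + 200 + 56.4 = 555.18 Myr.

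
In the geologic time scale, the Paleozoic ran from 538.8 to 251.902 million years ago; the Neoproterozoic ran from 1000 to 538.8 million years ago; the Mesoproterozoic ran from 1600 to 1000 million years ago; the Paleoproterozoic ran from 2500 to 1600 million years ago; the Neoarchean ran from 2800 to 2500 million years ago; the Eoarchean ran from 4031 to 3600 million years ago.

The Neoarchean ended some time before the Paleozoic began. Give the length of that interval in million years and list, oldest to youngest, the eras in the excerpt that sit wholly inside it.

End of Neoarchean = 2500 Ma; start of Paleozoic = 538.8 Ma.
Gap = 2500 − 538.8 = 1961.2 Myr.
Eras wholly inside 2500–538.8 Ma: Paleoproterozoic (2500–1600), Mesoproterozoic (1600–1000), Neoproterozoic (1000–538.8).

1961.2 million years; Paleoproterozoic, Mesoproterozoic, Neoproterozoic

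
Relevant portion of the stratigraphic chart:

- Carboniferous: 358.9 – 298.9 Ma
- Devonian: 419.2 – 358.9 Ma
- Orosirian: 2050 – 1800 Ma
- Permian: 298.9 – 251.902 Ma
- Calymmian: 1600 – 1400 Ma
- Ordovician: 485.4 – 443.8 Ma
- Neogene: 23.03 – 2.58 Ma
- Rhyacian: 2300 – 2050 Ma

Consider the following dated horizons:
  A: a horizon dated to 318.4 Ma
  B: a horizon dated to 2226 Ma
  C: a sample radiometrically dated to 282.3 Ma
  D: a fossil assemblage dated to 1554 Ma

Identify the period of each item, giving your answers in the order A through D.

A — Carboniferous; B — Rhyacian; C — Permian; D — Calymmian

Match each age against the start–end ranges in the excerpt: A = 318.4 Ma → Carboniferous (358.9–298.9); B = 2226 Ma → Rhyacian (2300–2050); C = 282.3 Ma → Permian (298.9–251.902); D = 1554 Ma → Calymmian (1600–1400).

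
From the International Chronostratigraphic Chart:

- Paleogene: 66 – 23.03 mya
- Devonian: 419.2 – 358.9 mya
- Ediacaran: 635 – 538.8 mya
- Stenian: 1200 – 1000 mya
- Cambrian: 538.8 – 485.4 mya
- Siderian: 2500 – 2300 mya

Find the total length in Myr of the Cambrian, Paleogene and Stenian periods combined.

Duration is start − end for each: (538.8 − 485.4) + (66 − 23.03) + (1200 − 1000).
That is 53.4 + 42.97 + 200, which totals 296.37 million years.

296.37 million years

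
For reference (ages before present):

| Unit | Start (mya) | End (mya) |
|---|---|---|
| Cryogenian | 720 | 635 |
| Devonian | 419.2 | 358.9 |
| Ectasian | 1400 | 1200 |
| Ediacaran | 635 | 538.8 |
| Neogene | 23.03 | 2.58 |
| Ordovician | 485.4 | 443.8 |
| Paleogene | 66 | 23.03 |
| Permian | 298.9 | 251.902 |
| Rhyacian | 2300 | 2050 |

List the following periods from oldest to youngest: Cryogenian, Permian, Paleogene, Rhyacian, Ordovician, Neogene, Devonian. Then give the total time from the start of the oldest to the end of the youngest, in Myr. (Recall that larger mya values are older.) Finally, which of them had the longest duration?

Rhyacian, Cryogenian, Ordovician, Devonian, Permian, Paleogene, Neogene; total span 2297.42 Myr; longest is Rhyacian

From the excerpt: Cryogenian 720–635; Permian 298.9–251.902; Paleogene 66–23.03; Rhyacian 2300–2050; Ordovician 485.4–443.8; Neogene 23.03–2.58; Devonian 419.2–358.9 (Ma).
Larger Ma is earlier, so the oldest is Rhyacian and the youngest is Neogene; oldest to youngest: Rhyacian, Cryogenian, Ordovician, Devonian, Permian, Paleogene, Neogene.
Oldest start 2300 minus youngest end 2.58 gives 2297.42 Myr overall.
Individual lengths (start − end): Rhyacian 250; Cryogenian 85; Devonian 60.3; Paleogene 42.97; Permian 46.998; Ordovician 41.6; Neogene 20.45. The largest is Rhyacian at 250 Myr.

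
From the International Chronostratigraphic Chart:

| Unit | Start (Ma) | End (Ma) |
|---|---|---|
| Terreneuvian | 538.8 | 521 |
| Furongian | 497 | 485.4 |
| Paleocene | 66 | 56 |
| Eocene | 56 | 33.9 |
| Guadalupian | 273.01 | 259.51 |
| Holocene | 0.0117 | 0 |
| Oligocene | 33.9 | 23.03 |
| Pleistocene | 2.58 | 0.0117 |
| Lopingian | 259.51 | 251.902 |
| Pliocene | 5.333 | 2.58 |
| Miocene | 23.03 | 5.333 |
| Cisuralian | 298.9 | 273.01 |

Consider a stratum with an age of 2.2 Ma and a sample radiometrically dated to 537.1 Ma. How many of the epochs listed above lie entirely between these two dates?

The older date is 537.1 Ma and the younger is 2.2 Ma.
Epochs with start < 537.1 and end > 2.2 Ma: Furongian (497–485.4), Cisuralian (298.9–273.01), Guadalupian (273.01–259.51), Lopingian (259.51–251.902), Paleocene (66–56), Eocene (56–33.9), Oligocene (33.9–23.03), Miocene (23.03–5.333), Pliocene (5.333–2.58).
That is 9 complete epochs.

9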